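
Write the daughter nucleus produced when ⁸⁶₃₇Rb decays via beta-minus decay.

Beta-minus decay: mass number changes by +0, atomic number by +1.
A: 86 = 86; Z: 37 + 1 = 38.
Z = 38 is strontium, so the daughter is ⁸⁶₃₈Sr.

Sr-86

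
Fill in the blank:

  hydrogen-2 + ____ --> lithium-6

alpha particle

Conserve mass number: 2 + A = 6, so A = 4.
Conserve atomic number: 1 + Z = 3, so Z = 2.
A = 4 and Z = 2 is helium-4 — an alpha particle.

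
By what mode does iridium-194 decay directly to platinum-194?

beta-minus decay

ΔA = 194 − 194 = 0; ΔZ = 78 − 77 = +1.
A is unchanged and Z rises by 1 — a neutron has become a proton (β⁻ decay).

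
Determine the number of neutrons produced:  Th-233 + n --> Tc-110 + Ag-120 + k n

Conserve mass number: 234 = 110 + 120 + k, so k = 234 − 230 = 4.
Check atomic number: 90 = 43 + 47 + 0 = 90. ✓

4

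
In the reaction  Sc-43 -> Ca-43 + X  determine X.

positron

Conserve mass number: 43 = 43 + A, so A = 0.
Conserve atomic number: 21 = 20 + Z, so Z = 1.
A = 0 and Z = 1 is e⁺ — a positron.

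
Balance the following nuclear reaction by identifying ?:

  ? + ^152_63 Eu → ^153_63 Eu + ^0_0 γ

Conserve mass number: A + 152 = 153 + 0, so A = 1.
Conserve atomic number: Z + 63 = 63 + 0, so Z = 0.
A = 1 and Z = 0 is ^1_0 n — a neutron.

neutron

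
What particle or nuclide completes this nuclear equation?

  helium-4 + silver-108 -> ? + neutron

In-111

Conserve mass number: 4 + 108 = A + 1, so A = 111.
Conserve atomic number: 2 + 47 = Z + 0, so Z = 49.
Z = 49 is indium, so the species is indium-111.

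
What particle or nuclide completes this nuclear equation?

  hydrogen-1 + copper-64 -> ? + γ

Conserve mass number: 1 + 64 = A + 0, so A = 65.
Conserve atomic number: 1 + 29 = Z + 0, so Z = 30.
Z = 30 is zinc, so the species is zinc-65.

Zn-65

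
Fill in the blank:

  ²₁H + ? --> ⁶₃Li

Conserve mass number: 2 + A = 6, so A = 4.
Conserve atomic number: 1 + Z = 3, so Z = 2.
A = 4 and Z = 2 is ⁴₂He — an alpha particle.

alpha particle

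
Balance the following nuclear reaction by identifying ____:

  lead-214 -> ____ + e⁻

Conserve mass number: 214 = A + 0, so A = 214.
Conserve atomic number: 82 = Z − 1, so Z = 83.
Z = 83 is bismuth, so the species is bismuth-214.

Bi-214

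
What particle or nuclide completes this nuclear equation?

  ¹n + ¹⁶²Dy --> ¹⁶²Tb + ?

Conserve mass number: 1 + 162 = 162 + A, so A = 1.
Conserve atomic number: 0 + 66 = 65 + Z, so Z = 1.
A = 1 and Z = 1 is ¹H — a proton.

proton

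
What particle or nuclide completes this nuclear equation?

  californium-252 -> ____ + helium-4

Conserve mass number: 252 = A + 4, so A = 248.
Conserve atomic number: 98 = Z + 2, so Z = 96.
Z = 96 is curium, so the species is curium-248.

Cm-248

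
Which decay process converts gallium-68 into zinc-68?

ΔA = 68 − 68 = 0; ΔZ = 30 − 31 = -1.
A is unchanged and Z drops by 1 — a proton has become a neutron (β⁺ emission or electron capture).

beta-plus decay or electron capture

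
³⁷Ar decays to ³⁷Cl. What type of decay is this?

ΔA = 37 − 37 = 0; ΔZ = 17 − 18 = -1.
A is unchanged and Z drops by 1 — a proton has become a neutron (β⁺ emission or electron capture).

beta-plus decay or electron capture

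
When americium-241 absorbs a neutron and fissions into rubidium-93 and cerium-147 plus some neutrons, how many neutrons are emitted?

2

Conserve mass number: 242 = 93 + 147 + k, so k = 242 − 240 = 2.
Check atomic number: 95 = 37 + 58 + 0 = 95. ✓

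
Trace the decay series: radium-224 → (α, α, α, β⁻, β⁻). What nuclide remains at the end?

Po-212

Start: (A, Z) = (224, 88).
After α: (220, 86).
After α: (216, 84).
After α: (212, 82).
After β⁻: (212, 83).
After β⁻: (212, 84).
Z = 84 is polonium.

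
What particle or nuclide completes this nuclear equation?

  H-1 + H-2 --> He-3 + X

gamma ray

Conserve mass number: 1 + 2 = 3 + A, so A = 0.
Conserve atomic number: 1 + 1 = 2 + Z, so Z = 0.
A = 0 and Z = 0 is γ — a gamma ray.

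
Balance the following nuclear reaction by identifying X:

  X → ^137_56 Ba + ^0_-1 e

Conserve mass number: A = 137 + 0, so A = 137.
Conserve atomic number: Z = 56 − 1, so Z = 55.
Z = 55 is caesium, so the species is ^137_55 Cs.

Cs-137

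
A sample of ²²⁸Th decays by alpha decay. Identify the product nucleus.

Alpha decay: mass number changes by -4, atomic number by -2.
A: 228 − 4 = 224; Z: 90 − 2 = 88.
Z = 88 is radium, so the daughter is ²²⁴Ra.

Ra-224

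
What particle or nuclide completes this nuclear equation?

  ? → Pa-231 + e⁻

Th-231

Conserve mass number: A = 231 + 0, so A = 231.
Conserve atomic number: Z = 91 − 1, so Z = 90.
Z = 90 is thorium, so the species is Th-231.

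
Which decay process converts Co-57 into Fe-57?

beta-plus decay or electron capture

ΔA = 57 − 57 = 0; ΔZ = 26 − 27 = -1.
A is unchanged and Z drops by 1 — a proton has become a neutron (β⁺ emission or electron capture).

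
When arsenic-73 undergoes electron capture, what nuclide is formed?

Ge-73

Electron capture: mass number changes by +0, atomic number by -1.
A: 73 = 73; Z: 33 − 1 = 32.
Z = 32 is germanium, so the daughter is germanium-73.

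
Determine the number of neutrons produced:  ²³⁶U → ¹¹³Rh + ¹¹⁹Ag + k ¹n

Conserve mass number: 236 = 113 + 119 + k, so k = 236 − 232 = 4.
Check atomic number: 92 = 45 + 47 + 0 = 92. ✓

4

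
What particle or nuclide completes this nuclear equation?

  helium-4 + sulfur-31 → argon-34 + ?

Conserve mass number: 4 + 31 = 34 + A, so A = 1.
Conserve atomic number: 2 + 16 = 18 + Z, so Z = 0.
A = 1 and Z = 0 is neutron — a neutron.

neutron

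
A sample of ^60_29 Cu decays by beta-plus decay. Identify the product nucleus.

Beta-plus decay: mass number changes by +0, atomic number by -1.
A: 60 = 60; Z: 29 − 1 = 28.
Z = 28 is nickel, so the daughter is ^60_28 Ni.

Ni-60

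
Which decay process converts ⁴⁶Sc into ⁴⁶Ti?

beta-minus decay

ΔA = 46 − 46 = 0; ΔZ = 22 − 21 = +1.
A is unchanged and Z rises by 1 — a neutron has become a proton (β⁻ decay).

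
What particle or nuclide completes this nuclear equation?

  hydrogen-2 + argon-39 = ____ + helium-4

Cl-37

Conserve mass number: 2 + 39 = A + 4, so A = 37.
Conserve atomic number: 1 + 18 = Z + 2, so Z = 17.
Z = 17 is chlorine, so the species is chlorine-37.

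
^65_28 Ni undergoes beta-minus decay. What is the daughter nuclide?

Cu-65

Beta-minus decay: mass number changes by +0, atomic number by +1.
A: 65 = 65; Z: 28 + 1 = 29.
Z = 29 is copper, so the daughter is ^65_29 Cu.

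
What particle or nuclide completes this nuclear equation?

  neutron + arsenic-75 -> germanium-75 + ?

proton

Conserve mass number: 1 + 75 = 75 + A, so A = 1.
Conserve atomic number: 0 + 33 = 32 + Z, so Z = 1.
A = 1 and Z = 1 is hydrogen-1 — a proton.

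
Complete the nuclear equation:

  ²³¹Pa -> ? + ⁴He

Conserve mass number: 231 = A + 4, so A = 227.
Conserve atomic number: 91 = Z + 2, so Z = 89.
Z = 89 is actinium, so the species is ²²⁷Ac.

Ac-227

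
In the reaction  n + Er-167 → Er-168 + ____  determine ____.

Conserve mass number: 1 + 167 = 168 + A, so A = 0.
Conserve atomic number: 0 + 68 = 68 + Z, so Z = 0.
A = 0 and Z = 0 is γ — a gamma ray.

gamma ray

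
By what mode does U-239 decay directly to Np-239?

ΔA = 239 − 239 = 0; ΔZ = 93 − 92 = +1.
A is unchanged and Z rises by 1 — a neutron has become a proton (β⁻ decay).

beta-minus decay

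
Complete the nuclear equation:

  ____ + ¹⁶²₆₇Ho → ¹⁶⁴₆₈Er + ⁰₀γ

Conserve mass number: A + 162 = 164 + 0, so A = 2.
Conserve atomic number: Z + 67 = 68 + 0, so Z = 1.
A = 2 and Z = 1 is ²₁H — a deuteron.

deuteron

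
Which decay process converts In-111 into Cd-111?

ΔA = 111 − 111 = 0; ΔZ = 48 − 49 = -1.
A is unchanged and Z drops by 1 — a proton has become a neutron (β⁺ emission or electron capture).

beta-plus decay or electron capture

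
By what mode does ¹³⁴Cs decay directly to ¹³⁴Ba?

ΔA = 134 − 134 = 0; ΔZ = 56 − 55 = +1.
A is unchanged and Z rises by 1 — a neutron has become a proton (β⁻ decay).

beta-minus decay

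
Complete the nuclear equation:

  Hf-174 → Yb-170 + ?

Conserve mass number: 174 = 170 + A, so A = 4.
Conserve atomic number: 72 = 70 + Z, so Z = 2.
A = 4 and Z = 2 is He-4 — an alpha particle.

alpha particle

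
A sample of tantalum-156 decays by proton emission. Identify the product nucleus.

Proton emission: mass number changes by -1, atomic number by -1.
A: 156 − 1 = 155; Z: 73 − 1 = 72.
Z = 72 is hafnium, so the daughter is hafnium-155.

Hf-155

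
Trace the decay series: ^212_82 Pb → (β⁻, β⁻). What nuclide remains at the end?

Start: (A, Z) = (212, 82).
After β⁻: (212, 83).
After β⁻: (212, 84).
Z = 84 is polonium.

Po-212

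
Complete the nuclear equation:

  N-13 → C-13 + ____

Conserve mass number: 13 = 13 + A, so A = 0.
Conserve atomic number: 7 = 6 + Z, so Z = 1.
A = 0 and Z = 1 is e⁺ — a positron.

positron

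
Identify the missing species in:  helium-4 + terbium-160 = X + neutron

Conserve mass number: 4 + 160 = A + 1, so A = 163.
Conserve atomic number: 2 + 65 = Z + 0, so Z = 67.
Z = 67 is holmium, so the species is holmium-163.

Ho-163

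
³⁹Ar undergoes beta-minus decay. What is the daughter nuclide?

K-39

Beta-minus decay: mass number changes by +0, atomic number by +1.
A: 39 = 39; Z: 18 + 1 = 19.
Z = 19 is potassium, so the daughter is ³⁹K.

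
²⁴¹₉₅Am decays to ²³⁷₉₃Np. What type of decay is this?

ΔA = 237 − 241 = -4; ΔZ = 93 − 95 = -2.
A drops by 4 and Z drops by 2 — the signature of alpha emission.

alpha decay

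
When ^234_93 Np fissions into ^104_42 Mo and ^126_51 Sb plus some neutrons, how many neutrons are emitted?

Conserve mass number: 234 = 104 + 126 + k, so k = 234 − 230 = 4.
Check atomic number: 93 = 42 + 51 + 0 = 93. ✓

4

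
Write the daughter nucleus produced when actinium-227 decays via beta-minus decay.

Th-227

Beta-minus decay: mass number changes by +0, atomic number by +1.
A: 227 = 227; Z: 89 + 1 = 90.
Z = 90 is thorium, so the daughter is thorium-227.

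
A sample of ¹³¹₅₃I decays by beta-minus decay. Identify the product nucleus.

Beta-minus decay: mass number changes by +0, atomic number by +1.
A: 131 = 131; Z: 53 + 1 = 54.
Z = 54 is xenon, so the daughter is ¹³¹₅₄Xe.

Xe-131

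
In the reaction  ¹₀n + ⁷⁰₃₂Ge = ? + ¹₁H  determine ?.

Conserve mass number: 1 + 70 = A + 1, so A = 70.
Conserve atomic number: 0 + 32 = Z + 1, so Z = 31.
Z = 31 is gallium, so the species is ⁷⁰₃₁Ga.

Ga-70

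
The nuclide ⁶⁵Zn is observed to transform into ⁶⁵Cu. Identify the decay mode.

beta-plus decay or electron capture

ΔA = 65 − 65 = 0; ΔZ = 29 − 30 = -1.
A is unchanged and Z drops by 1 — a proton has become a neutron (β⁺ emission or electron capture).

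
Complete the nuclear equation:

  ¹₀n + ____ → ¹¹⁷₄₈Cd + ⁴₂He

Sn-120

Conserve mass number: 1 + A = 117 + 4, so A = 120.
Conserve atomic number: 0 + Z = 48 + 2, so Z = 50.
Z = 50 is tin, so the species is ¹²⁰₅₀Sn.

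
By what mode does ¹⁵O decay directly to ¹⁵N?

beta-plus decay or electron capture

ΔA = 15 − 15 = 0; ΔZ = 7 − 8 = -1.
A is unchanged and Z drops by 1 — a proton has become a neutron (β⁺ emission or electron capture).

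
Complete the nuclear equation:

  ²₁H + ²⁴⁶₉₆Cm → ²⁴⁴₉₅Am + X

alpha particle

Conserve mass number: 2 + 246 = 244 + A, so A = 4.
Conserve atomic number: 1 + 96 = 95 + Z, so Z = 2.
A = 4 and Z = 2 is ⁴₂He — an alpha particle.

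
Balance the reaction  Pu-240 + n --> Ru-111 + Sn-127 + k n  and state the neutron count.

Conserve mass number: 241 = 111 + 127 + k, so k = 241 − 238 = 3.
Check atomic number: 94 = 44 + 50 + 0 = 94. ✓

3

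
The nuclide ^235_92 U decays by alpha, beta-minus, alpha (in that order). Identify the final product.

Ac-227

Start: (A, Z) = (235, 92).
After α: (231, 90).
After β⁻: (231, 91).
After α: (227, 89).
Z = 89 is actinium.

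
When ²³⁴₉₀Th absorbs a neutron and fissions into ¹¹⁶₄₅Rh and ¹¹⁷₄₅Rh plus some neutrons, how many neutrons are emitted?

Conserve mass number: 235 = 116 + 117 + k, so k = 235 − 233 = 2.
Check atomic number: 90 = 45 + 45 + 0 = 90. ✓

2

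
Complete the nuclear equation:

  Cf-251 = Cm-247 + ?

alpha particle

Conserve mass number: 251 = 247 + A, so A = 4.
Conserve atomic number: 98 = 96 + Z, so Z = 2.
A = 4 and Z = 2 is He-4 — an alpha particle.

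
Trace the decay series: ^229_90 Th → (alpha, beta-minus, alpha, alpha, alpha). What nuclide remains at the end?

Bi-213

Start: (A, Z) = (229, 90).
After α: (225, 88).
After β⁻: (225, 89).
After α: (221, 87).
After α: (217, 85).
After α: (213, 83).
Z = 83 is bismuth.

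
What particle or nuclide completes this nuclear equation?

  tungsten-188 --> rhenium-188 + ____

beta-minus particle

Conserve mass number: 188 = 188 + A, so A = 0.
Conserve atomic number: 74 = 75 + Z, so Z = -1.
A = 0 and Z = -1 is e⁻ — a beta-minus particle.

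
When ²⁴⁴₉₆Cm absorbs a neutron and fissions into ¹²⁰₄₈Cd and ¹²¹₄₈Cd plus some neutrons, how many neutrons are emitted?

Conserve mass number: 245 = 120 + 121 + k, so k = 245 − 241 = 4.
Check atomic number: 96 = 48 + 48 + 0 = 96. ✓

4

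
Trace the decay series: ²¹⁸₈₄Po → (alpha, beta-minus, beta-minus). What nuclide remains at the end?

Po-214

Start: (A, Z) = (218, 84).
After α: (214, 82).
After β⁻: (214, 83).
After β⁻: (214, 84).
Z = 84 is polonium.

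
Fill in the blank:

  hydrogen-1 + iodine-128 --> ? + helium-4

Conserve mass number: 1 + 128 = A + 4, so A = 125.
Conserve atomic number: 1 + 53 = Z + 2, so Z = 52.
Z = 52 is tellurium, so the species is tellurium-125.

Te-125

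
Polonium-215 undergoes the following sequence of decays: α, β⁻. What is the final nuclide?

Bi-211

Start: (A, Z) = (215, 84).
After α: (211, 82).
After β⁻: (211, 83).
Z = 83 is bismuth.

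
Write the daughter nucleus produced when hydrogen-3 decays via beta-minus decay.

Beta-minus decay: mass number changes by +0, atomic number by +1.
A: 3 = 3; Z: 1 + 1 = 2.
Z = 2 is helium, so the daughter is helium-3.

He-3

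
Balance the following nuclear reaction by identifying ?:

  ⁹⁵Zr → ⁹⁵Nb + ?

beta-minus particle

Conserve mass number: 95 = 95 + A, so A = 0.
Conserve atomic number: 40 = 41 + Z, so Z = -1.
A = 0 and Z = -1 is e⁻ — a beta-minus particle.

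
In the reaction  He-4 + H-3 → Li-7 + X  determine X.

Conserve mass number: 4 + 3 = 7 + A, so A = 0.
Conserve atomic number: 2 + 1 = 3 + Z, so Z = 0.
A = 0 and Z = 0 is γ — a gamma ray.

gamma ray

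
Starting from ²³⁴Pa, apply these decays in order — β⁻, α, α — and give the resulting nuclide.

Start: (A, Z) = (234, 91).
After β⁻: (234, 92).
After α: (230, 90).
After α: (226, 88).
Z = 88 is radium.

Ra-226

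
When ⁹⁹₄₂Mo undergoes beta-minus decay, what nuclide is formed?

Tc-99

Beta-minus decay: mass number changes by +0, atomic number by +1.
A: 99 = 99; Z: 42 + 1 = 43.
Z = 43 is technetium, so the daughter is ⁹⁹₄₃Tc.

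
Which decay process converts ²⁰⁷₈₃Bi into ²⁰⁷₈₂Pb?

ΔA = 207 − 207 = 0; ΔZ = 82 − 83 = -1.
A is unchanged and Z drops by 1 — a proton has become a neutron (β⁺ emission or electron capture).

beta-plus decay or electron capture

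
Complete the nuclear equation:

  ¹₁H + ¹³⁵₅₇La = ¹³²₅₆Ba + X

Conserve mass number: 1 + 135 = 132 + A, so A = 4.
Conserve atomic number: 1 + 57 = 56 + Z, so Z = 2.
A = 4 and Z = 2 is ⁴₂He — an alpha particle.

alpha particle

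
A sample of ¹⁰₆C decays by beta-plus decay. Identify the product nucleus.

B-10

Beta-plus decay: mass number changes by +0, atomic number by -1.
A: 10 = 10; Z: 6 − 1 = 5.
Z = 5 is boron, so the daughter is ¹⁰₅B.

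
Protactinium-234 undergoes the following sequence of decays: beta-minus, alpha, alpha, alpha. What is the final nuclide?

Start: (A, Z) = (234, 91).
After β⁻: (234, 92).
After α: (230, 90).
After α: (226, 88).
After α: (222, 86).
Z = 86 is radon.

Rn-222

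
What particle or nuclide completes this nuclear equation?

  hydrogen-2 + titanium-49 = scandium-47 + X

Conserve mass number: 2 + 49 = 47 + A, so A = 4.
Conserve atomic number: 1 + 22 = 21 + Z, so Z = 2.
A = 4 and Z = 2 is helium-4 — an alpha particle.

alpha particle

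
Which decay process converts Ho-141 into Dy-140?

proton emission

ΔA = 140 − 141 = -1; ΔZ = 66 − 67 = -1.
A drops by 1 and Z drops by 1 — a proton was emitted.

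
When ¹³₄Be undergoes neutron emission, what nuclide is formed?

Be-12

Neutron emission: mass number changes by -1, atomic number by +0.
A: 13 − 1 = 12; Z: 4 = 4.
Z = 4 is beryllium, so the daughter is ¹²₄Be.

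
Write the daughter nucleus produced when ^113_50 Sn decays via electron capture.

Electron capture: mass number changes by +0, atomic number by -1.
A: 113 = 113; Z: 50 − 1 = 49.
Z = 49 is indium, so the daughter is ^113_49 In.

In-113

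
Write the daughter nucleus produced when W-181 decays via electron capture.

Electron capture: mass number changes by +0, atomic number by -1.
A: 181 = 181; Z: 74 − 1 = 73.
Z = 73 is tantalum, so the daughter is Ta-181.

Ta-181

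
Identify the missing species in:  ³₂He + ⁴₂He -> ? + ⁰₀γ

Be-7

Conserve mass number: 3 + 4 = A + 0, so A = 7.
Conserve atomic number: 2 + 2 = Z + 0, so Z = 4.
Z = 4 is beryllium, so the species is ⁷₄Be.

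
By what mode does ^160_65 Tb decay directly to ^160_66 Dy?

ΔA = 160 − 160 = 0; ΔZ = 66 − 65 = +1.
A is unchanged and Z rises by 1 — a neutron has become a proton (β⁻ decay).

beta-minus decay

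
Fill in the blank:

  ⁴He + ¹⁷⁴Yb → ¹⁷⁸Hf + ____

Conserve mass number: 4 + 174 = 178 + A, so A = 0.
Conserve atomic number: 2 + 70 = 72 + Z, so Z = 0.
A = 0 and Z = 0 is γ — a gamma ray.

gamma ray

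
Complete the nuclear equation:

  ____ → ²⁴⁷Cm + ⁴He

Cf-251

Conserve mass number: A = 247 + 4, so A = 251.
Conserve atomic number: Z = 96 + 2, so Z = 98.
Z = 98 is californium, so the species is ²⁵¹Cf.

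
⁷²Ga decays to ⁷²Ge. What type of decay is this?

ΔA = 72 − 72 = 0; ΔZ = 32 − 31 = +1.
A is unchanged and Z rises by 1 — a neutron has become a proton (β⁻ decay).

beta-minus decay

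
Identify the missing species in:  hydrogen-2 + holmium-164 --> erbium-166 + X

gamma ray

Conserve mass number: 2 + 164 = 166 + A, so A = 0.
Conserve atomic number: 1 + 67 = 68 + Z, so Z = 0.
A = 0 and Z = 0 is γ — a gamma ray.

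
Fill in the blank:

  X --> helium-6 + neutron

Conserve mass number: A = 6 + 1, so A = 7.
Conserve atomic number: Z = 2 + 0, so Z = 2.
Z = 2 is helium, so the species is helium-7.

He-7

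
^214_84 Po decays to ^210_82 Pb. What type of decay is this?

alpha decay

ΔA = 210 − 214 = -4; ΔZ = 82 − 84 = -2.
A drops by 4 and Z drops by 2 — the signature of alpha emission.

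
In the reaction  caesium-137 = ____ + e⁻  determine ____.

Conserve mass number: 137 = A + 0, so A = 137.
Conserve atomic number: 55 = Z − 1, so Z = 56.
Z = 56 is barium, so the species is barium-137.

Ba-137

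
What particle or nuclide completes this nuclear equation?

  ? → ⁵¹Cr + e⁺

Conserve mass number: A = 51 + 0, so A = 51.
Conserve atomic number: Z = 24 + 1, so Z = 25.
Z = 25 is manganese, so the species is ⁵¹Mn.

Mn-51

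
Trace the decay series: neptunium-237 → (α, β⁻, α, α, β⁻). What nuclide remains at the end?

Start: (A, Z) = (237, 93).
After α: (233, 91).
After β⁻: (233, 92).
After α: (229, 90).
After α: (225, 88).
After β⁻: (225, 89).
Z = 89 is actinium.

Ac-225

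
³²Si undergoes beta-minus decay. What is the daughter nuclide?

P-32

Beta-minus decay: mass number changes by +0, atomic number by +1.
A: 32 = 32; Z: 14 + 1 = 15.
Z = 15 is phosphorus, so the daughter is ³²P.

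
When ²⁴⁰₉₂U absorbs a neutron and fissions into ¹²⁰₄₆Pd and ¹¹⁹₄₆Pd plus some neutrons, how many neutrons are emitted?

2

Conserve mass number: 241 = 120 + 119 + k, so k = 241 − 239 = 2.
Check atomic number: 92 = 46 + 46 + 0 = 92. ✓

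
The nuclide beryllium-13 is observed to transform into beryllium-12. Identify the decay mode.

neutron emission

ΔA = 12 − 13 = -1; ΔZ = 4 − 4 = +0.
A drops by 1 with Z unchanged — a neutron was emitted.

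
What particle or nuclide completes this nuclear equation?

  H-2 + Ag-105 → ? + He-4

Conserve mass number: 2 + 105 = A + 4, so A = 103.
Conserve atomic number: 1 + 47 = Z + 2, so Z = 46.
Z = 46 is palladium, so the species is Pd-103.

Pd-103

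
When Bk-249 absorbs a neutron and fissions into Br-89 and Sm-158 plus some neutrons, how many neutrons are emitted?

Conserve mass number: 250 = 89 + 158 + k, so k = 250 − 247 = 3.
Check atomic number: 97 = 35 + 62 + 0 = 97. ✓

3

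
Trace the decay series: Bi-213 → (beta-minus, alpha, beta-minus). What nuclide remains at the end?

Bi-209

Start: (A, Z) = (213, 83).
After β⁻: (213, 84).
After α: (209, 82).
After β⁻: (209, 83).
Z = 83 is bismuth.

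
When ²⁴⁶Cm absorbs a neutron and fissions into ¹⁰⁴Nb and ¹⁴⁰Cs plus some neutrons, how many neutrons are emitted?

3

Conserve mass number: 247 = 104 + 140 + k, so k = 247 − 244 = 3.
Check atomic number: 96 = 41 + 55 + 0 = 96. ✓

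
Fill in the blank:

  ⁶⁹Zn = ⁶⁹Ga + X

Conserve mass number: 69 = 69 + A, so A = 0.
Conserve atomic number: 30 = 31 + Z, so Z = -1.
A = 0 and Z = -1 is e⁻ — a beta-minus particle.

beta-minus particle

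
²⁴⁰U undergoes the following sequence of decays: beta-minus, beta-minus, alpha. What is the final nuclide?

Start: (A, Z) = (240, 92).
After β⁻: (240, 93).
After β⁻: (240, 94).
After α: (236, 92).
Z = 92 is uranium.

U-236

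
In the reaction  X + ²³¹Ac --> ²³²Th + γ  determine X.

Conserve mass number: A + 231 = 232 + 0, so A = 1.
Conserve atomic number: Z + 89 = 90 + 0, so Z = 1.
A = 1 and Z = 1 is ¹H — a proton.

proton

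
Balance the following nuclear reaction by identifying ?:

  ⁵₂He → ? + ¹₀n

Conserve mass number: 5 = A + 1, so A = 4.
Conserve atomic number: 2 = Z + 0, so Z = 2.
A = 4 and Z = 2 is ⁴₂He — an alpha particle.

He-4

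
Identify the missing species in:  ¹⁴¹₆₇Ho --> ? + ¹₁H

Conserve mass number: 141 = A + 1, so A = 140.
Conserve atomic number: 67 = Z + 1, so Z = 66.
Z = 66 is dysprosium, so the species is ¹⁴⁰₆₆Dy.

Dy-140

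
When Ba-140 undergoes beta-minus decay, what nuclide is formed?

La-140

Beta-minus decay: mass number changes by +0, atomic number by +1.
A: 140 = 140; Z: 56 + 1 = 57.
Z = 57 is lanthanum, so the daughter is La-140.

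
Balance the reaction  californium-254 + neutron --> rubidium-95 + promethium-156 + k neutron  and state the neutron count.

Conserve mass number: 255 = 95 + 156 + k, so k = 255 − 251 = 4.
Check atomic number: 98 = 37 + 61 + 0 = 98. ✓

4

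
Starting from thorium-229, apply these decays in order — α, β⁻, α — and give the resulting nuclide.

Start: (A, Z) = (229, 90).
After α: (225, 88).
After β⁻: (225, 89).
After α: (221, 87).
Z = 87 is francium.

Fr-221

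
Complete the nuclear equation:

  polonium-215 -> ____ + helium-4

Pb-211

Conserve mass number: 215 = A + 4, so A = 211.
Conserve atomic number: 84 = Z + 2, so Z = 82.
Z = 82 is lead, so the species is lead-211.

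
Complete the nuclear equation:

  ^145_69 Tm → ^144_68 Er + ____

proton

Conserve mass number: 145 = 144 + A, so A = 1.
Conserve atomic number: 69 = 68 + Z, so Z = 1.
A = 1 and Z = 1 is ^1_1 H — a proton.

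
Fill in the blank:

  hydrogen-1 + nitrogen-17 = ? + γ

O-18

Conserve mass number: 1 + 17 = A + 0, so A = 18.
Conserve atomic number: 1 + 7 = Z + 0, so Z = 8.
Z = 8 is oxygen, so the species is oxygen-18.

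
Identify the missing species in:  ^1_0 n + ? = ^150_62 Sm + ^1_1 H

Eu-150

Conserve mass number: 1 + A = 150 + 1, so A = 150.
Conserve atomic number: 0 + Z = 62 + 1, so Z = 63.
Z = 63 is europium, so the species is ^150_63 Eu.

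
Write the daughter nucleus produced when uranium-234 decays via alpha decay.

Alpha decay: mass number changes by -4, atomic number by -2.
A: 234 − 4 = 230; Z: 92 − 2 = 90.
Z = 90 is thorium, so the daughter is thorium-230.

Th-230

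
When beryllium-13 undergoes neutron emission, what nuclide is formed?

Neutron emission: mass number changes by -1, atomic number by +0.
A: 13 − 1 = 12; Z: 4 = 4.
Z = 4 is beryllium, so the daughter is beryllium-12.

Be-12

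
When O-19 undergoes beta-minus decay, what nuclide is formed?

Beta-minus decay: mass number changes by +0, atomic number by +1.
A: 19 = 19; Z: 8 + 1 = 9.
Z = 9 is fluorine, so the daughter is F-19.

F-19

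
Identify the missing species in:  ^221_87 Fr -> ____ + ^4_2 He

At-217

Conserve mass number: 221 = A + 4, so A = 217.
Conserve atomic number: 87 = Z + 2, so Z = 85.
Z = 85 is astatine, so the species is ^217_85 At.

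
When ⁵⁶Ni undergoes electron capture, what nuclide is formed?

Electron capture: mass number changes by +0, atomic number by -1.
A: 56 = 56; Z: 28 − 1 = 27.
Z = 27 is cobalt, so the daughter is ⁵⁶Co.

Co-56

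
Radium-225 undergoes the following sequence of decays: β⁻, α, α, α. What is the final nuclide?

Bi-213

Start: (A, Z) = (225, 88).
After β⁻: (225, 89).
After α: (221, 87).
After α: (217, 85).
After α: (213, 83).
Z = 83 is bismuth.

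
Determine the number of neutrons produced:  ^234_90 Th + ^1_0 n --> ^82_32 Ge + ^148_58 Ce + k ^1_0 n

Conserve mass number: 235 = 82 + 148 + k, so k = 235 − 230 = 5.
Check atomic number: 90 = 32 + 58 + 0 = 90. ✓

5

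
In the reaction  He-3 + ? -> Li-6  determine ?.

triton

Conserve mass number: 3 + A = 6, so A = 3.
Conserve atomic number: 2 + Z = 3, so Z = 1.
A = 3 and Z = 1 is H-3 — a triton.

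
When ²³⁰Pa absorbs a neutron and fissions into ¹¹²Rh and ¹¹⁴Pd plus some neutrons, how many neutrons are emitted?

5

Conserve mass number: 231 = 112 + 114 + k, so k = 231 − 226 = 5.
Check atomic number: 91 = 45 + 46 + 0 = 91. ✓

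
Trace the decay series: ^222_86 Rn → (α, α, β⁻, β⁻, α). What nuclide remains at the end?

Start: (A, Z) = (222, 86).
After α: (218, 84).
After α: (214, 82).
After β⁻: (214, 83).
After β⁻: (214, 84).
After α: (210, 82).
Z = 82 is lead.

Pb-210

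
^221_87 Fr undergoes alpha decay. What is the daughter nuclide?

At-217

Alpha decay: mass number changes by -4, atomic number by -2.
A: 221 − 4 = 217; Z: 87 − 2 = 85.
Z = 85 is astatine, so the daughter is ^217_85 At.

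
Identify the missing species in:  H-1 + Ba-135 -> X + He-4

Conserve mass number: 1 + 135 = A + 4, so A = 132.
Conserve atomic number: 1 + 56 = Z + 2, so Z = 55.
Z = 55 is caesium, so the species is Cs-132.

Cs-132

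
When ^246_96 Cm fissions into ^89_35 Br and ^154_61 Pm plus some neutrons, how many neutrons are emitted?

Conserve mass number: 246 = 89 + 154 + k, so k = 246 − 243 = 3.
Check atomic number: 96 = 35 + 61 + 0 = 96. ✓

3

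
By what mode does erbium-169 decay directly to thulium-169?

beta-minus decay

ΔA = 169 − 169 = 0; ΔZ = 69 − 68 = +1.
A is unchanged and Z rises by 1 — a neutron has become a proton (β⁻ decay).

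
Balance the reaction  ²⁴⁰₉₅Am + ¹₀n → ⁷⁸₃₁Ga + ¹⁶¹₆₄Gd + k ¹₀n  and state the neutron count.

Conserve mass number: 241 = 78 + 161 + k, so k = 241 − 239 = 2.
Check atomic number: 95 = 31 + 64 + 0 = 95. ✓

2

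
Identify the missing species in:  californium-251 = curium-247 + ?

Conserve mass number: 251 = 247 + A, so A = 4.
Conserve atomic number: 98 = 96 + Z, so Z = 2.
A = 4 and Z = 2 is helium-4 — an alpha particle.

alpha particle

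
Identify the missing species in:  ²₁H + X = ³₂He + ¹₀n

Conserve mass number: 2 + A = 3 + 1, so A = 2.
Conserve atomic number: 1 + Z = 2 + 0, so Z = 1.
A = 2 and Z = 1 is ²₁H — a deuteron.

deuteron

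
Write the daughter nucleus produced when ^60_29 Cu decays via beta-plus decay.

Beta-plus decay: mass number changes by +0, atomic number by -1.
A: 60 = 60; Z: 29 − 1 = 28.
Z = 28 is nickel, so the daughter is ^60_28 Ni.

Ni-60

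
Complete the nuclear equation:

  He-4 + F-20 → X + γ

Na-24

Conserve mass number: 4 + 20 = A + 0, so A = 24.
Conserve atomic number: 2 + 9 = Z + 0, so Z = 11.
Z = 11 is sodium, so the species is Na-24.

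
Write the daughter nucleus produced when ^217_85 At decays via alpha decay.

Bi-213

Alpha decay: mass number changes by -4, atomic number by -2.
A: 217 − 4 = 213; Z: 85 − 2 = 83.
Z = 83 is bismuth, so the daughter is ^213_83 Bi.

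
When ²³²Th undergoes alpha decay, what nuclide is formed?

Alpha decay: mass number changes by -4, atomic number by -2.
A: 232 − 4 = 228; Z: 90 − 2 = 88.
Z = 88 is radium, so the daughter is ²²⁸Ra.

Ra-228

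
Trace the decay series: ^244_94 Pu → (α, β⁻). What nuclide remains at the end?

Start: (A, Z) = (244, 94).
After α: (240, 92).
After β⁻: (240, 93).
Z = 93 is neptunium.

Np-240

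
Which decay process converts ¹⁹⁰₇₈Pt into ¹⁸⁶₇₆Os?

alpha decay

ΔA = 186 − 190 = -4; ΔZ = 76 − 78 = -2.
A drops by 4 and Z drops by 2 — the signature of alpha emission.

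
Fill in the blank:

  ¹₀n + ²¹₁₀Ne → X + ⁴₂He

Conserve mass number: 1 + 21 = A + 4, so A = 18.
Conserve atomic number: 0 + 10 = Z + 2, so Z = 8.
Z = 8 is oxygen, so the species is ¹⁸₈O.

O-18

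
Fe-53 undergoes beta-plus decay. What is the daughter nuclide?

Mn-53

Beta-plus decay: mass number changes by +0, atomic number by -1.
A: 53 = 53; Z: 26 − 1 = 25.
Z = 25 is manganese, so the daughter is Mn-53.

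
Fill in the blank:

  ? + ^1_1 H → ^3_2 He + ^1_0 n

Conserve mass number: A + 1 = 3 + 1, so A = 3.
Conserve atomic number: Z + 1 = 2 + 0, so Z = 1.
A = 3 and Z = 1 is ^3_1 H — a triton.

triton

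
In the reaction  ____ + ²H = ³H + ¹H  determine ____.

deuteron

Conserve mass number: A + 2 = 3 + 1, so A = 2.
Conserve atomic number: Z + 1 = 1 + 1, so Z = 1.
A = 2 and Z = 1 is ²H — a deuteron.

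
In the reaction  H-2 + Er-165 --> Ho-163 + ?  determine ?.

Conserve mass number: 2 + 165 = 163 + A, so A = 4.
Conserve atomic number: 1 + 68 = 67 + Z, so Z = 2.
A = 4 and Z = 2 is He-4 — an alpha particle.

alpha particle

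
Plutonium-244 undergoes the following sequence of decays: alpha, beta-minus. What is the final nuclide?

Np-240

Start: (A, Z) = (244, 94).
After α: (240, 92).
After β⁻: (240, 93).
Z = 93 is neptunium.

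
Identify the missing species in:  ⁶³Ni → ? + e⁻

Cu-63

Conserve mass number: 63 = A + 0, so A = 63.
Conserve atomic number: 28 = Z − 1, so Z = 29.
Z = 29 is copper, so the species is ⁶³Cu.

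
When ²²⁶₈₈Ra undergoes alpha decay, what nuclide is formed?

Alpha decay: mass number changes by -4, atomic number by -2.
A: 226 − 4 = 222; Z: 88 − 2 = 86.
Z = 86 is radon, so the daughter is ²²²₈₆Rn.

Rn-222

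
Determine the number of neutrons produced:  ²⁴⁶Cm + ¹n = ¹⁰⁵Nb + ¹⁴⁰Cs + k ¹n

2

Conserve mass number: 247 = 105 + 140 + k, so k = 247 − 245 = 2.
Check atomic number: 96 = 41 + 55 + 0 = 96. ✓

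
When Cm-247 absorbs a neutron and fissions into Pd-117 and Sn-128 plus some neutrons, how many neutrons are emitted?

Conserve mass number: 248 = 117 + 128 + k, so k = 248 − 245 = 3.
Check atomic number: 96 = 46 + 50 + 0 = 96. ✓

3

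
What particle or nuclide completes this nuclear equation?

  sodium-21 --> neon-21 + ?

Conserve mass number: 21 = 21 + A, so A = 0.
Conserve atomic number: 11 = 10 + Z, so Z = 1.
A = 0 and Z = 1 is e⁺ — a positron.

positron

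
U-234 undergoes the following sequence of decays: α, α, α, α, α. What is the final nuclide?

Start: (A, Z) = (234, 92).
After α: (230, 90).
After α: (226, 88).
After α: (222, 86).
After α: (218, 84).
After α: (214, 82).
Z = 82 is lead.

Pb-214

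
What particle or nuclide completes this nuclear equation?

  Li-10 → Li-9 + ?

Conserve mass number: 10 = 9 + A, so A = 1.
Conserve atomic number: 3 = 3 + Z, so Z = 0.
A = 1 and Z = 0 is n — a neutron.

neutron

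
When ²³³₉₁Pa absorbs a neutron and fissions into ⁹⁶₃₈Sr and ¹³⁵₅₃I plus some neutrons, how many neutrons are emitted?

3

Conserve mass number: 234 = 96 + 135 + k, so k = 234 − 231 = 3.
Check atomic number: 91 = 38 + 53 + 0 = 91. ✓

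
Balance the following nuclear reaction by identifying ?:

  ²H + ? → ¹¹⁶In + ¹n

Cd-115

Conserve mass number: 2 + A = 116 + 1, so A = 115.
Conserve atomic number: 1 + Z = 49 + 0, so Z = 48.
Z = 48 is cadmium, so the species is ¹¹⁵Cd.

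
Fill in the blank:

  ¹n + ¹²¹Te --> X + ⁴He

Conserve mass number: 1 + 121 = A + 4, so A = 118.
Conserve atomic number: 0 + 52 = Z + 2, so Z = 50.
Z = 50 is tin, so the species is ¹¹⁸Sn.

Sn-118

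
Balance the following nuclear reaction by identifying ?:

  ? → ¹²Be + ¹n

Be-13

Conserve mass number: A = 12 + 1, so A = 13.
Conserve atomic number: Z = 4 + 0, so Z = 4.
Z = 4 is beryllium, so the species is ¹³Be.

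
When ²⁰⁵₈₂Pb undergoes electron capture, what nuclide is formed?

Tl-205

Electron capture: mass number changes by +0, atomic number by -1.
A: 205 = 205; Z: 82 − 1 = 81.
Z = 81 is thallium, so the daughter is ²⁰⁵₈₁Tl.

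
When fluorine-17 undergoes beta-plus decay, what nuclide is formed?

O-17

Beta-plus decay: mass number changes by +0, atomic number by -1.
A: 17 = 17; Z: 9 − 1 = 8.
Z = 8 is oxygen, so the daughter is oxygen-17.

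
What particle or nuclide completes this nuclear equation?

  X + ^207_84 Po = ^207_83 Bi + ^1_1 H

neutron

Conserve mass number: A + 207 = 207 + 1, so A = 1.
Conserve atomic number: Z + 84 = 83 + 1, so Z = 0.
A = 1 and Z = 0 is ^1_0 n — a neutron.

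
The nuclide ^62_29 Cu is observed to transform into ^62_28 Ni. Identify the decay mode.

ΔA = 62 − 62 = 0; ΔZ = 28 − 29 = -1.
A is unchanged and Z drops by 1 — a proton has become a neutron (β⁺ emission or electron capture).

beta-plus decay or electron capture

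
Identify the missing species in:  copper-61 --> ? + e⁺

Conserve mass number: 61 = A + 0, so A = 61.
Conserve atomic number: 29 = Z + 1, so Z = 28.
Z = 28 is nickel, so the species is nickel-61.

Ni-61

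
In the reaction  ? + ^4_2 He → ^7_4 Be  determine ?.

Conserve mass number: A + 4 = 7, so A = 3.
Conserve atomic number: Z + 2 = 4, so Z = 2.
Z = 2 is helium, so the species is ^3_2 He.

He-3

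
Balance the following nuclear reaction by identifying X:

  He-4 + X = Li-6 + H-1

He-3

Conserve mass number: 4 + A = 6 + 1, so A = 3.
Conserve atomic number: 2 + Z = 3 + 1, so Z = 2.
Z = 2 is helium, so the species is He-3.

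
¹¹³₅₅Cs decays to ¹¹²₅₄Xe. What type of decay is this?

ΔA = 112 − 113 = -1; ΔZ = 54 − 55 = -1.
A drops by 1 and Z drops by 1 — a proton was emitted.

proton emission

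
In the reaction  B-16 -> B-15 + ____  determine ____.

Conserve mass number: 16 = 15 + A, so A = 1.
Conserve atomic number: 5 = 5 + Z, so Z = 0.
A = 1 and Z = 0 is n — a neutron.

neutron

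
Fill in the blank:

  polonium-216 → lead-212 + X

alpha particle

Conserve mass number: 216 = 212 + A, so A = 4.
Conserve atomic number: 84 = 82 + Z, so Z = 2.
A = 4 and Z = 2 is helium-4 — an alpha particle.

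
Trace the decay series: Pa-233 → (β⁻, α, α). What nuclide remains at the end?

Ra-225

Start: (A, Z) = (233, 91).
After β⁻: (233, 92).
After α: (229, 90).
After α: (225, 88).
Z = 88 is radium.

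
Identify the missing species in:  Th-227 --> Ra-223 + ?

alpha particle

Conserve mass number: 227 = 223 + A, so A = 4.
Conserve atomic number: 90 = 88 + Z, so Z = 2.
A = 4 and Z = 2 is He-4 — an alpha particle.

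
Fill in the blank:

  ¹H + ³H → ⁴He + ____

Conserve mass number: 1 + 3 = 4 + A, so A = 0.
Conserve atomic number: 1 + 1 = 2 + Z, so Z = 0.
A = 0 and Z = 0 is γ — a gamma ray.

gamma ray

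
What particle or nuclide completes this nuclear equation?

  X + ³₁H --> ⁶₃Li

Conserve mass number: A + 3 = 6, so A = 3.
Conserve atomic number: Z + 1 = 3, so Z = 2.
Z = 2 is helium, so the species is ³₂He.

He-3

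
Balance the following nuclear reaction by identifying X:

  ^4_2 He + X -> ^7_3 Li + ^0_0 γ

Conserve mass number: 4 + A = 7 + 0, so A = 3.
Conserve atomic number: 2 + Z = 3 + 0, so Z = 1.
A = 3 and Z = 1 is ^3_1 H — a triton.

triton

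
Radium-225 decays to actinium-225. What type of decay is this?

ΔA = 225 − 225 = 0; ΔZ = 89 − 88 = +1.
A is unchanged and Z rises by 1 — a neutron has become a proton (β⁻ decay).

beta-minus decay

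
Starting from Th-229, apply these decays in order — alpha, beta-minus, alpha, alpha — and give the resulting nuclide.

At-217

Start: (A, Z) = (229, 90).
After α: (225, 88).
After β⁻: (225, 89).
After α: (221, 87).
After α: (217, 85).
Z = 85 is astatine.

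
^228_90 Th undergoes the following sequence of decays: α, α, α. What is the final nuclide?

Start: (A, Z) = (228, 90).
After α: (224, 88).
After α: (220, 86).
After α: (216, 84).
Z = 84 is polonium.

Po-216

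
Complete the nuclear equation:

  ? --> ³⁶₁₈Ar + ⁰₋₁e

Conserve mass number: A = 36 + 0, so A = 36.
Conserve atomic number: Z = 18 − 1, so Z = 17.
Z = 17 is chlorine, so the species is ³⁶₁₇Cl.

Cl-36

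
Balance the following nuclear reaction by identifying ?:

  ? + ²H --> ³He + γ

Conserve mass number: A + 2 = 3 + 0, so A = 1.
Conserve atomic number: Z + 1 = 2 + 0, so Z = 1.
A = 1 and Z = 1 is ¹H — a proton.

proton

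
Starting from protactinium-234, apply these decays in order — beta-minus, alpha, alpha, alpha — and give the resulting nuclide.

Start: (A, Z) = (234, 91).
After β⁻: (234, 92).
After α: (230, 90).
After α: (226, 88).
After α: (222, 86).
Z = 86 is radon.

Rn-222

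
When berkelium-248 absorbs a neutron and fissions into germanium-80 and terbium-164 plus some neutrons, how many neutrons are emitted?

Conserve mass number: 249 = 80 + 164 + k, so k = 249 − 244 = 5.
Check atomic number: 97 = 32 + 65 + 0 = 97. ✓

5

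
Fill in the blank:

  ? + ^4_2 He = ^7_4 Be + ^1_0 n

alpha particle

Conserve mass number: A + 4 = 7 + 1, so A = 4.
Conserve atomic number: Z + 2 = 4 + 0, so Z = 2.
A = 4 and Z = 2 is ^4_2 He — an alpha particle.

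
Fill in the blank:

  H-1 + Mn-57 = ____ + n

Fe-57

Conserve mass number: 1 + 57 = A + 1, so A = 57.
Conserve atomic number: 1 + 25 = Z + 0, so Z = 26.
Z = 26 is iron, so the species is Fe-57.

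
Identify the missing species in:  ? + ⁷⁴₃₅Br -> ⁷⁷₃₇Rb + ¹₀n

Conserve mass number: A + 74 = 77 + 1, so A = 4.
Conserve atomic number: Z + 35 = 37 + 0, so Z = 2.
A = 4 and Z = 2 is ⁴₂He — an alpha particle.

alpha particle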